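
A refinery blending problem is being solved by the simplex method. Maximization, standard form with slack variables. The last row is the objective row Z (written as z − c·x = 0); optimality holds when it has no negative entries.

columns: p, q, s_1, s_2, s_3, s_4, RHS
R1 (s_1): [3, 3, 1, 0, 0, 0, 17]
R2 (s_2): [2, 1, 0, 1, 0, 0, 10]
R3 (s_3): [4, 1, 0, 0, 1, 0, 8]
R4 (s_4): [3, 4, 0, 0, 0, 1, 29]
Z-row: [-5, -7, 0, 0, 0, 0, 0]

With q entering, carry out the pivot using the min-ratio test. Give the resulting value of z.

Ratio test on column q — row 1: 17/3 = 17/3; row 2: 10/1 = 10; row 3: 8/1 = 8; row 4: 29/4 = 29/4. Minimum is 17/3 at row 1 (s_1 leaves); pivot element 3.
Pivot on row 1; the Z-row RHS becomes 0 − (-7)·(17/3) = 119/3.

119/3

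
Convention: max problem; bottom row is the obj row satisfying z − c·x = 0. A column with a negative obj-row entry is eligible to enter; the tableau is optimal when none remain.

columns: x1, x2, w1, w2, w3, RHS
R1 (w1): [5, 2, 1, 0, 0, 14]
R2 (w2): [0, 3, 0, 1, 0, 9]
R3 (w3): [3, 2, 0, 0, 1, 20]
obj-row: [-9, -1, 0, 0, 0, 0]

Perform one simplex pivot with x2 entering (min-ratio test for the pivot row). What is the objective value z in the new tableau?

Ratio test on column x2 — row 1: 14/2 = 7; row 2: 9/3 = 3; row 3: 20/2 = 10. Minimum is 3 at row 2 (w2 leaves); pivot element 3.
Pivot on row 2; the obj-row RHS becomes 0 − (-1)·3 = 3.

3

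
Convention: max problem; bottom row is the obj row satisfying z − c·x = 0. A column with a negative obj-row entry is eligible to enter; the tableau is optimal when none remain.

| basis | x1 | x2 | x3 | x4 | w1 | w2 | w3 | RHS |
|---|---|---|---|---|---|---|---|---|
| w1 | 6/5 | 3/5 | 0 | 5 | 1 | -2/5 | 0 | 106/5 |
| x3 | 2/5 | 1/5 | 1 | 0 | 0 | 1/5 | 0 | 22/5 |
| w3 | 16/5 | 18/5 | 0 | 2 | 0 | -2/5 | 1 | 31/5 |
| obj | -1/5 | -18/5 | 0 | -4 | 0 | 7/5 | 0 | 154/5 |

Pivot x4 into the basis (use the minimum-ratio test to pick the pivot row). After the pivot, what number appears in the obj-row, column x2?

18/5

Ratio test on column x4 — row 1: (106/5)/5 = 106/25; row 2: entry 0 ≤ 0; row 3: (31/5)/2 = 31/10. Minimum is 31/10 at row 3 (w3 leaves); pivot element 2.
Divide row 3 by 2; eliminate column x4 from the other rows.
obj-row update in column x2: -18/5 − (-4)·(9/5) = 18/5.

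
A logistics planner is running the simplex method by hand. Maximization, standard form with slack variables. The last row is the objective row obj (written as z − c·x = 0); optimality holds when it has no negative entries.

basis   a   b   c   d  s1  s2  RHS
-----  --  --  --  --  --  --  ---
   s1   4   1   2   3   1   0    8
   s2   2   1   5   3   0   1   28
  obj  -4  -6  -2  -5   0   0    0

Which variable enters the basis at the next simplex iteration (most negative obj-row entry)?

b

Negative obj-row entries: a: -4, b: -6, c: -2, d: -5.
The most negative is -6 in column b, so b enters.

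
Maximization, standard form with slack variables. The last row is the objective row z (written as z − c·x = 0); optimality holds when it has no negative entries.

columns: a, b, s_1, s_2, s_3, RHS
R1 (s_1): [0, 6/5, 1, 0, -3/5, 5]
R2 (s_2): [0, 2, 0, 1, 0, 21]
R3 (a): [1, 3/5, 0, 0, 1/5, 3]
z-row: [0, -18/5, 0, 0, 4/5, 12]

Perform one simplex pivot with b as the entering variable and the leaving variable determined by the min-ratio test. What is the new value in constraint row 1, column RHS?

Ratio test on column b — row 1: 5/(6/5) = 25/6; row 2: 21/2 = 21/2; row 3: 3/(3/5) = 5. Minimum is 25/6 at row 1 (s_1 leaves); pivot element 6/5.
Divide row 1 by 6/5; eliminate column b from the other rows.
In the new row 1, the RHS entry is the old entry divided by the pivot: 5/(6/5) = 25/6.

25/6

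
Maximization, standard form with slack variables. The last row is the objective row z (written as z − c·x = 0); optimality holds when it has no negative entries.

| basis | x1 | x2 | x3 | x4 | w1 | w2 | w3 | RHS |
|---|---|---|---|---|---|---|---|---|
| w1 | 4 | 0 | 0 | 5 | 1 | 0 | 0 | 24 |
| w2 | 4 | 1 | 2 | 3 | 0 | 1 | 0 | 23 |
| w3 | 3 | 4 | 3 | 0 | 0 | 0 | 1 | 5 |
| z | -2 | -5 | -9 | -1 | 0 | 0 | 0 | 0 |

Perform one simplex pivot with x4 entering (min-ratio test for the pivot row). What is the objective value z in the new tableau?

24/5

Ratio test on column x4 — row 1: 24/5 = 24/5; row 2: 23/3 = 23/3; row 3: entry 0 ≤ 0. Minimum is 24/5 at row 1 (w1 leaves); pivot element 5.
Pivot on row 1; the z-row RHS becomes 0 − (-1)·(24/5) = 24/5.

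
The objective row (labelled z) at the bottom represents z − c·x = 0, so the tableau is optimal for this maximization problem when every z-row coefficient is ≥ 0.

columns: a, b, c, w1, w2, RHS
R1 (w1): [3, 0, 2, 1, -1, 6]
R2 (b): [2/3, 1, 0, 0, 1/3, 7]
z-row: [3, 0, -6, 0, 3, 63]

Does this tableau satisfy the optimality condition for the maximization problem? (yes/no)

no

The z-row has a negative entry -6 in column c, so it is not optimal.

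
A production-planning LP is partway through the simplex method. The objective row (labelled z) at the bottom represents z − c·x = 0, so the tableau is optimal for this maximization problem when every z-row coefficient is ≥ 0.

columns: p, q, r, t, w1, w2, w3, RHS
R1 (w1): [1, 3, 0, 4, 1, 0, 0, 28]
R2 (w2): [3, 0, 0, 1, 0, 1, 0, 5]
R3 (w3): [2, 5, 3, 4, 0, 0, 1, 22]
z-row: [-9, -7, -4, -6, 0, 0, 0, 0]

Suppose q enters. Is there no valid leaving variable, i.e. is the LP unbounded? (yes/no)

Column q has positive entries in row(s) 1, 3, so the ratio test bounds it — not unbounded.

no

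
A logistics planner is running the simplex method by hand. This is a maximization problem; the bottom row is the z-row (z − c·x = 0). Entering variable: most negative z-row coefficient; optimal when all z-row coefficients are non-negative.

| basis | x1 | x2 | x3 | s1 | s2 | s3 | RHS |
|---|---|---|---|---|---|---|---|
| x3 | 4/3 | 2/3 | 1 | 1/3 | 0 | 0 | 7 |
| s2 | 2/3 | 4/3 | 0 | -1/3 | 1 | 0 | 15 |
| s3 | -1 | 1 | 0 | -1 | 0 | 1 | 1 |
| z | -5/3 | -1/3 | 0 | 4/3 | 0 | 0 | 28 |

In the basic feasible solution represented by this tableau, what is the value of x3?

7

x3 is basic (row 1); its value is the RHS of that row, 7.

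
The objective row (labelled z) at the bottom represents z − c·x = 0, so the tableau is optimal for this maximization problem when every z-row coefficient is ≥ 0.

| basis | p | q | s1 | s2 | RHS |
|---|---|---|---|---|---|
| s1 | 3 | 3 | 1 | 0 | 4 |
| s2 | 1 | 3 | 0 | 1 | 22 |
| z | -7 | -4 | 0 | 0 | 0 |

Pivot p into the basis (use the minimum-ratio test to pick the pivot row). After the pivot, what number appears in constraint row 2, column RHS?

62/3

Ratio test on column p — row 1: 4/3 = 4/3; row 2: 22/1 = 22. Minimum is 4/3 at row 1 (s1 leaves); pivot element 3.
Divide row 1 by 3; eliminate column p from the other rows.
Row 2 update in column RHS: 22 − 1·(4/3) = 62/3.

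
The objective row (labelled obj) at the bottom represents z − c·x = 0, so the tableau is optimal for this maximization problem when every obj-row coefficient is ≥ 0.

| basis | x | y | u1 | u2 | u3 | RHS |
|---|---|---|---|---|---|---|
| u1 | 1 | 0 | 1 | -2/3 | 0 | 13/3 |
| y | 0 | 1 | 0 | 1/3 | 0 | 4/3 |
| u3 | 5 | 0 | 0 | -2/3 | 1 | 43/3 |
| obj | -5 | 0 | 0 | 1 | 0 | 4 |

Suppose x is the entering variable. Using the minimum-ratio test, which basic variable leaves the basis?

Column x entries and ratios — u1: (13/3)/1 = 13/3; y: 0 ≤ 0, skip; u3: (43/3)/5 = 43/15.
Smallest ratio is 43/15 in the row of u3, so u3 leaves.

u3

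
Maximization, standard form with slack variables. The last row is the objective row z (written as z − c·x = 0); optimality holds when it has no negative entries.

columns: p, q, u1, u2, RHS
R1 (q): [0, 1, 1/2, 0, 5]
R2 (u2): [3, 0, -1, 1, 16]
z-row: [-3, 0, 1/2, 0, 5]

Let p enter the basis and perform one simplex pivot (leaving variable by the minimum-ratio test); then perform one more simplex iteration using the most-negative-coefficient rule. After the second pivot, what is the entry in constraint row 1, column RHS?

Ratio test on column p — row 1: entry 0 ≤ 0; row 2: 16/3 = 16/3. Minimum is 16/3 at row 2 (u2 leaves); pivot element 3.
Divide row 2 by 3; eliminate column p from the other rows.
Second iteration: most negative z-row entry is -1/2 in column u1, so u1 enters.
Ratio test on column u1 — row 1: 5/(1/2) = 10; row 2: entry -1/3 ≤ 0. Minimum is 10 at row 1 (q leaves); pivot element 1/2.
Divide row 1 by 1/2; eliminate column u1 from the other rows.
After both pivots, the entry at constraint row 1, column RHS is 10.

10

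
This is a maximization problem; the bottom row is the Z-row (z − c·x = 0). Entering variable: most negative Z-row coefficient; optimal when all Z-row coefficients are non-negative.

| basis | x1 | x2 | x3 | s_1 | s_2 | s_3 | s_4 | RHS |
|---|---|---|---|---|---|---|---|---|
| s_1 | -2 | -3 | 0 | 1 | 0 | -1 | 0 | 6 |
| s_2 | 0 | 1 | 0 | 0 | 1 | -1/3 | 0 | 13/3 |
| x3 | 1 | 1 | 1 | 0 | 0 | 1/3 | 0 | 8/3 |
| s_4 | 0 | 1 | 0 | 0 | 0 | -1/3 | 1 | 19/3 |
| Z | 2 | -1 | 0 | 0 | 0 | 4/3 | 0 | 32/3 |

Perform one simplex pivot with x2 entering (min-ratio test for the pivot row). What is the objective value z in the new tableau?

Ratio test on column x2 — row 1: entry -3 ≤ 0; row 2: (13/3)/1 = 13/3; row 3: (8/3)/1 = 8/3; row 4: (19/3)/1 = 19/3. Minimum is 8/3 at row 3 (x3 leaves); pivot element 1.
Pivot on row 3; the Z-row RHS becomes 32/3 − (-1)·(8/3) = 40/3.

40/3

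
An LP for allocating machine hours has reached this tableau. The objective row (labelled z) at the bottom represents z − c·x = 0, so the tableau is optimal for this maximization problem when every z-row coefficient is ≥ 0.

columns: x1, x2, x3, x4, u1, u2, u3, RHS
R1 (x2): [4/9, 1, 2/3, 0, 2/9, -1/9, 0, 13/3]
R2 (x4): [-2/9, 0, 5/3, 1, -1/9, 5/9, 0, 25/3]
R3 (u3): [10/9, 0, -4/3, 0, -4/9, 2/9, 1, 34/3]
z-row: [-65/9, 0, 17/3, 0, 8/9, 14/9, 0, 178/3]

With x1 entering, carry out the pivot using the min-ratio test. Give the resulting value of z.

519/4

Ratio test on column x1 — row 1: (13/3)/(4/9) = 39/4; row 2: entry -2/9 ≤ 0; row 3: (34/3)/(10/9) = 51/5. Minimum is 39/4 at row 1 (x2 leaves); pivot element 4/9.
Pivot on row 1; the z-row RHS becomes 178/3 − (-65/9)·(39/4) = 519/4.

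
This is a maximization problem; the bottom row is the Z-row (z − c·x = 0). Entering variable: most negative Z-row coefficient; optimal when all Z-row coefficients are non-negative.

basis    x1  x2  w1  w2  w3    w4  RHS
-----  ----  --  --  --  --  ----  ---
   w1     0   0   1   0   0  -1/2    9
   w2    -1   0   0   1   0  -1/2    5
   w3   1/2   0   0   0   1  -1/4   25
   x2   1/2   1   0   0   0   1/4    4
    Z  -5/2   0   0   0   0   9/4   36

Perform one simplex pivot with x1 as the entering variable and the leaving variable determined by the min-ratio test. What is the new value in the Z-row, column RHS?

Ratio test on column x1 — row 1: entry 0 ≤ 0; row 2: entry -1 ≤ 0; row 3: 25/(1/2) = 50; row 4: 4/(1/2) = 8. Minimum is 8 at row 4 (x2 leaves); pivot element 1/2.
Divide row 4 by 1/2; eliminate column x1 from the other rows.
Z-row update in column RHS: 36 − (-5/2)·8 = 56.

56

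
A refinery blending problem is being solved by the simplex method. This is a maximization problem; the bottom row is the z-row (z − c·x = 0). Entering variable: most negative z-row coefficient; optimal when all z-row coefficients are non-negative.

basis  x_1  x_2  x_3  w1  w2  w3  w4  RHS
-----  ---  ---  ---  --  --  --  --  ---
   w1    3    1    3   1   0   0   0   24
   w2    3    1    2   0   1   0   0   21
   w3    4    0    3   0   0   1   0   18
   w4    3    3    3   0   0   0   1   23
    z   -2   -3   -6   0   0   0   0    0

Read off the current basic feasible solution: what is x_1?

x_1 is not in the basis, so in the current basic feasible solution x_1 = 0.

0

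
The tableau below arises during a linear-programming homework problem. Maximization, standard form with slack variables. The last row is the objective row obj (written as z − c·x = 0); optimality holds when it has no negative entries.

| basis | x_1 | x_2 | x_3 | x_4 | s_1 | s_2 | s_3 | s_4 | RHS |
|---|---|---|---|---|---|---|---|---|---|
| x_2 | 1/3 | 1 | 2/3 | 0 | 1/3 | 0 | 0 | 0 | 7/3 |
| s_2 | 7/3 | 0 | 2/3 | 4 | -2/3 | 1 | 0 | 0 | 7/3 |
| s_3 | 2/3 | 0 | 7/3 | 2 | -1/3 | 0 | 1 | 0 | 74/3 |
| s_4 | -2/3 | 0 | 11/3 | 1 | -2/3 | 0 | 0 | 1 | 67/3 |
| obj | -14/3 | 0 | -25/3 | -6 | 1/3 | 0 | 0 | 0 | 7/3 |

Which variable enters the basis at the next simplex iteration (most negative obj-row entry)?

Negative obj-row entries: x_1: -14/3, x_3: -25/3, x_4: -6.
The most negative is -25/3 in column x_3, so x_3 enters.

x_3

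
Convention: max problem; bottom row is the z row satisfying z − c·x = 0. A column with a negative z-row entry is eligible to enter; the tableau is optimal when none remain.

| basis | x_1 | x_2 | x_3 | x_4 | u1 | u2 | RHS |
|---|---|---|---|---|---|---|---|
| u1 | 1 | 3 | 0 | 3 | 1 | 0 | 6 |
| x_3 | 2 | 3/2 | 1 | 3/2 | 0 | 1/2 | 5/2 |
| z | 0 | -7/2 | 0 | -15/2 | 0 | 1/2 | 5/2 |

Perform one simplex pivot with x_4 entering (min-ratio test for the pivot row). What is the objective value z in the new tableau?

15

Ratio test on column x_4 — row 1: 6/3 = 2; row 2: (5/2)/(3/2) = 5/3. Minimum is 5/3 at row 2 (x_3 leaves); pivot element 3/2.
Pivot on row 2; the z-row RHS becomes 5/2 − (-15/2)·(5/3) = 15.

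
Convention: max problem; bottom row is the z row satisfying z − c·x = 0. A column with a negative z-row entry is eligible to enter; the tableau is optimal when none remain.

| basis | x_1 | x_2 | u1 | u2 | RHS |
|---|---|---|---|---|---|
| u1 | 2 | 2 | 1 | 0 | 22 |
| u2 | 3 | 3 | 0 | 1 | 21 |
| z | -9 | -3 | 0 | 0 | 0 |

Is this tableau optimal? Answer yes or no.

The z-row has a negative entry -9 in column x_1, so it is not optimal.

no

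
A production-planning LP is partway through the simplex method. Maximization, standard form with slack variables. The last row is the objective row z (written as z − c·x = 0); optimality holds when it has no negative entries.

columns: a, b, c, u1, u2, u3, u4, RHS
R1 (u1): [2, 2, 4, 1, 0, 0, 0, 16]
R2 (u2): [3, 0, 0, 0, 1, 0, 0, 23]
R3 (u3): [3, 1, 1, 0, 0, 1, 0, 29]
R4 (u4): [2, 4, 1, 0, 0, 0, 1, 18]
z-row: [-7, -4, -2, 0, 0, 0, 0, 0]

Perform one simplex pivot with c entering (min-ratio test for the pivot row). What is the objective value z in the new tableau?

8

Ratio test on column c — row 1: 16/4 = 4; row 2: entry 0 ≤ 0; row 3: 29/1 = 29; row 4: 18/1 = 18. Minimum is 4 at row 1 (u1 leaves); pivot element 4.
Pivot on row 1; the z-row RHS becomes 0 − (-2)·4 = 8.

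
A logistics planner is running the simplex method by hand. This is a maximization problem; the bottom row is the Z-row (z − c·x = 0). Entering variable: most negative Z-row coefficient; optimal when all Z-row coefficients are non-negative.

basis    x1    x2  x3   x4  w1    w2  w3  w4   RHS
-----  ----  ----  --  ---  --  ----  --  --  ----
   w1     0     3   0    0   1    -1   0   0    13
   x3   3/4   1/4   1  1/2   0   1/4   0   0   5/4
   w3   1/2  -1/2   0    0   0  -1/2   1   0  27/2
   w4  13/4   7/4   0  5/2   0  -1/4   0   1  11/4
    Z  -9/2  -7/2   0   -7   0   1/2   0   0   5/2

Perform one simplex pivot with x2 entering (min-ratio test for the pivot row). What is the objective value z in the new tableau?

8

Ratio test on column x2 — row 1: 13/3 = 13/3; row 2: (5/4)/(1/4) = 5; row 3: entry -1/2 ≤ 0; row 4: (11/4)/(7/4) = 11/7. Minimum is 11/7 at row 4 (w4 leaves); pivot element 7/4.
Pivot on row 4; the Z-row RHS becomes 5/2 − (-7/2)·(11/7) = 8.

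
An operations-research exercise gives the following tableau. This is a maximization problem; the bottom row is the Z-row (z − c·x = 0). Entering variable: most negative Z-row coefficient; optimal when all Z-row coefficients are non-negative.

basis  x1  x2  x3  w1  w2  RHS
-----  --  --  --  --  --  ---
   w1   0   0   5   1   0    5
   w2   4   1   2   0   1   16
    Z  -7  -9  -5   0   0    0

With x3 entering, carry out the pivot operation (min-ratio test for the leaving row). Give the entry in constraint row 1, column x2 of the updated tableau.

Ratio test on column x3 — row 1: 5/5 = 1; row 2: 16/2 = 8. Minimum is 1 at row 1 (w1 leaves); pivot element 5.
Divide row 1 by 5; eliminate column x3 from the other rows.
In the new row 1, the x2 entry is the old entry divided by the pivot: 0/5 = 0.

0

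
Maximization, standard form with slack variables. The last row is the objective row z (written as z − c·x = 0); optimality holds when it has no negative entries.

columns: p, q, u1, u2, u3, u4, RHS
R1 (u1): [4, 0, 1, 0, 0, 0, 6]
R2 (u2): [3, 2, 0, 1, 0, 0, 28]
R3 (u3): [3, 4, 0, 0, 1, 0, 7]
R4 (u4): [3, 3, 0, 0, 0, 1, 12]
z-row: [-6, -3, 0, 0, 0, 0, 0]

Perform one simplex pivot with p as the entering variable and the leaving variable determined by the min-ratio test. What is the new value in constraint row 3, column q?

4

Ratio test on column p — row 1: 6/4 = 3/2; row 2: 28/3 = 28/3; row 3: 7/3 = 7/3; row 4: 12/3 = 4. Minimum is 3/2 at row 1 (u1 leaves); pivot element 4.
Divide row 1 by 4; eliminate column p from the other rows.
Row 3 update in column q: 4 − 3·0 = 4.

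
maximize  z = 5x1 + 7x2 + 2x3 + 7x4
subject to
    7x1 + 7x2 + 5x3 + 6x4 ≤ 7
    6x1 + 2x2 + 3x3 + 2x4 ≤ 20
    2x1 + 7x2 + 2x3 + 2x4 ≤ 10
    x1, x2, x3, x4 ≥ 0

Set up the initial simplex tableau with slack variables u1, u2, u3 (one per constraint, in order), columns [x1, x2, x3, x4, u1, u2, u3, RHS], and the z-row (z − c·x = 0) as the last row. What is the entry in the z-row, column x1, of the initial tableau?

The z-row carries the negated objective coefficients: the x1 entry is -5.

-5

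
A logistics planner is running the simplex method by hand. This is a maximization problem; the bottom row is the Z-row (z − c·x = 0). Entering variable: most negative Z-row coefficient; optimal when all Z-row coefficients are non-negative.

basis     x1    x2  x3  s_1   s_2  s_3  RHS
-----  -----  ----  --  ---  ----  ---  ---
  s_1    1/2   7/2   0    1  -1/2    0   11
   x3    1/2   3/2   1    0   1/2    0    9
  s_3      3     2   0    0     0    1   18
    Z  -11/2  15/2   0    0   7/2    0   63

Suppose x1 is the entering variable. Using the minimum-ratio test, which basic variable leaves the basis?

s_3

Column x1 entries and ratios — s_1: 11/(1/2) = 22; x3: 9/(1/2) = 18; s_3: 18/3 = 6.
Smallest ratio is 6 in the row of s_3, so s_3 leaves.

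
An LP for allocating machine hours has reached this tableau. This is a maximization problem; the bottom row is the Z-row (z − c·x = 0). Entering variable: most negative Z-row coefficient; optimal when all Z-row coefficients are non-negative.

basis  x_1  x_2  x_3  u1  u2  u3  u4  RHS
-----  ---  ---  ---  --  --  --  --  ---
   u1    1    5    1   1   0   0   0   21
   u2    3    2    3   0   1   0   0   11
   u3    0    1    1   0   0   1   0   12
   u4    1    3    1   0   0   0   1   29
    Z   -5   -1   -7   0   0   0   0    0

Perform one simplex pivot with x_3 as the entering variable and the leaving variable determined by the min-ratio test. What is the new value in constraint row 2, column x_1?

1

Ratio test on column x_3 — row 1: 21/1 = 21; row 2: 11/3 = 11/3; row 3: 12/1 = 12; row 4: 29/1 = 29. Minimum is 11/3 at row 2 (u2 leaves); pivot element 3.
Divide row 2 by 3; eliminate column x_3 from the other rows.
In the new row 2, the x_1 entry is the old entry divided by the pivot: 3/3 = 1.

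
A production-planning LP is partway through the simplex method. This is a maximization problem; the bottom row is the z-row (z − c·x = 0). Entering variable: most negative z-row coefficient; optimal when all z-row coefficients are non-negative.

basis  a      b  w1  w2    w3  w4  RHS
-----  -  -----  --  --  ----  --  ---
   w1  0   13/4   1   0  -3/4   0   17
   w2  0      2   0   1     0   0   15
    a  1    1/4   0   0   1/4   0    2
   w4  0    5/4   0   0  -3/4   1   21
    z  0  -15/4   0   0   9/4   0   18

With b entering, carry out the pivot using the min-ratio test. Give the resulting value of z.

489/13

Ratio test on column b — row 1: 17/(13/4) = 68/13; row 2: 15/2 = 15/2; row 3: 2/(1/4) = 8; row 4: 21/(5/4) = 84/5. Minimum is 68/13 at row 1 (w1 leaves); pivot element 13/4.
Pivot on row 1; the z-row RHS becomes 18 − (-15/4)·(68/13) = 489/13.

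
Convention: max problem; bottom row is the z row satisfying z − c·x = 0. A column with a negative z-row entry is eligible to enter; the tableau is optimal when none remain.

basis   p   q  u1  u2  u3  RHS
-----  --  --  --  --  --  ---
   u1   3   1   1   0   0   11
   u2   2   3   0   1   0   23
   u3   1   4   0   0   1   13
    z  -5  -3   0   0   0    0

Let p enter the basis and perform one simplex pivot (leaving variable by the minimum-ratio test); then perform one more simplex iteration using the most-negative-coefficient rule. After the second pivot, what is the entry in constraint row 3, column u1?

-1/11

Ratio test on column p — row 1: 11/3 = 11/3; row 2: 23/2 = 23/2; row 3: 13/1 = 13. Minimum is 11/3 at row 1 (u1 leaves); pivot element 3.
Divide row 1 by 3; eliminate column p from the other rows.
Second iteration: most negative z-row entry is -4/3 in column q, so q enters.
Ratio test on column q — row 1: (11/3)/(1/3) = 11; row 2: (47/3)/(7/3) = 47/7; row 3: (28/3)/(11/3) = 28/11. Minimum is 28/11 at row 3 (u3 leaves); pivot element 11/3.
Divide row 3 by 11/3; eliminate column q from the other rows.
After both pivots, the entry at constraint row 3, column u1 is -1/11.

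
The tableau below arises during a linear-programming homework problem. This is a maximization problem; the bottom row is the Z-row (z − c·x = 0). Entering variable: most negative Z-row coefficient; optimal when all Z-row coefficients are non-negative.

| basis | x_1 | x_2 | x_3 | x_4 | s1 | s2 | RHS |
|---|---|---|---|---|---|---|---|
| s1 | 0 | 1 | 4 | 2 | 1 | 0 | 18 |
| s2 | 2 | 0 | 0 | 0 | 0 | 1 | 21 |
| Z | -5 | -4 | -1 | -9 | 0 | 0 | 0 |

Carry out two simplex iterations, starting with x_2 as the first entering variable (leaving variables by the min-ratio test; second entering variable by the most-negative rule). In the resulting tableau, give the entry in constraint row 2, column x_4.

Ratio test on column x_2 — row 1: 18/1 = 18; row 2: entry 0 ≤ 0. Minimum is 18 at row 1 (s1 leaves); pivot element 1.
Divide row 1 by 1; eliminate column x_2 from the other rows.
Second iteration: most negative Z-row entry is -5 in column x_1, so x_1 enters.
Ratio test on column x_1 — row 1: entry 0 ≤ 0; row 2: 21/2 = 21/2. Minimum is 21/2 at row 2 (s2 leaves); pivot element 2.
Divide row 2 by 2; eliminate column x_1 from the other rows.
After both pivots, the entry at constraint row 2, column x_4 is 0.

0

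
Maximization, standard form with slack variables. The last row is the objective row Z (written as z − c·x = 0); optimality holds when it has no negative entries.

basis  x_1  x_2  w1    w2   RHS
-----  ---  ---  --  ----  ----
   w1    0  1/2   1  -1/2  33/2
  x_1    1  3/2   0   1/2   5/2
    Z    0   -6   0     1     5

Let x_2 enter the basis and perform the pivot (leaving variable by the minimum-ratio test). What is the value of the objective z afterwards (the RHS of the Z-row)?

15

Ratio test on column x_2 — row 1: (33/2)/(1/2) = 33; row 2: (5/2)/(3/2) = 5/3. Minimum is 5/3 at row 2 (x_1 leaves); pivot element 3/2.
Pivot on row 2; the Z-row RHS becomes 5 − (-6)·(5/3) = 15.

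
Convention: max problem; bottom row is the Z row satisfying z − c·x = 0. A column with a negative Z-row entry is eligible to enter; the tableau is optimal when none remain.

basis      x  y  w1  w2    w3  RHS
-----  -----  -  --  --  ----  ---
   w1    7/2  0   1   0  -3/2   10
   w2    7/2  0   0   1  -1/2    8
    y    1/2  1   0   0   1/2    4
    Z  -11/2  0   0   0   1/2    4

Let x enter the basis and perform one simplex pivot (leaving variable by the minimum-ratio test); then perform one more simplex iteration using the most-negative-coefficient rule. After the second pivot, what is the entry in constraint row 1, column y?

Ratio test on column x — row 1: 10/(7/2) = 20/7; row 2: 8/(7/2) = 16/7; row 3: 4/(1/2) = 8. Minimum is 16/7 at row 2 (w2 leaves); pivot element 7/2.
Divide row 2 by 7/2; eliminate column x from the other rows.
Second iteration: most negative Z-row entry is -2/7 in column w3, so w3 enters.
Ratio test on column w3 — row 1: entry -1 ≤ 0; row 2: entry -1/7 ≤ 0; row 3: (20/7)/(4/7) = 5. Minimum is 5 at row 3 (y leaves); pivot element 4/7.
Divide row 3 by 4/7; eliminate column w3 from the other rows.
After both pivots, the entry at constraint row 1, column y is 7/4.

7/4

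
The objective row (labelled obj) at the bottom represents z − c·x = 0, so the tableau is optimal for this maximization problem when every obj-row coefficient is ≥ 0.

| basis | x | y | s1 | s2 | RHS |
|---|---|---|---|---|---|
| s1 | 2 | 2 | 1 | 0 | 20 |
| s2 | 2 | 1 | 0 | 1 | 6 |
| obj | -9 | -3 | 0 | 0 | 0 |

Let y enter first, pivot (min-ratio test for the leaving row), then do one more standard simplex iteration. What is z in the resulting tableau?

27

Ratio test on column y — row 1: 20/2 = 10; row 2: 6/1 = 6. Minimum is 6 at row 2 (s2 leaves); pivot element 1.
Pivot on row 2; the obj-row RHS becomes 0 − (-3)·6 = 18.
Next entering variable (most negative obj-row entry -3): x.
Ratio test on column x — row 1: entry -2 ≤ 0; row 2: 6/2 = 3. Minimum is 3 at row 2 (y leaves); pivot element 2.
After the second pivot the obj-row RHS is 18 − (-3)·3 = 27.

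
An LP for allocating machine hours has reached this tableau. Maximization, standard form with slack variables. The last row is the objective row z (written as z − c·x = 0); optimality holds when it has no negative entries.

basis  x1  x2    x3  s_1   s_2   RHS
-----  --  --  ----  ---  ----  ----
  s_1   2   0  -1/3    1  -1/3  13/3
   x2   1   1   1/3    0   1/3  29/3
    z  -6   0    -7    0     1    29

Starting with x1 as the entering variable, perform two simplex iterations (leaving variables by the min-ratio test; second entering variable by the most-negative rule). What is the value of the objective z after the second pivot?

162

Ratio test on column x1 — row 1: (13/3)/2 = 13/6; row 2: (29/3)/1 = 29/3. Minimum is 13/6 at row 1 (s_1 leaves); pivot element 2.
Pivot on row 1; the z-row RHS becomes 29 − (-6)·(13/6) = 42.
Next entering variable (most negative z-row entry -8): x3.
Ratio test on column x3 — row 1: entry -1/6 ≤ 0; row 2: (15/2)/(1/2) = 15. Minimum is 15 at row 2 (x2 leaves); pivot element 1/2.
After the second pivot the z-row RHS is 42 − (-8)·15 = 162.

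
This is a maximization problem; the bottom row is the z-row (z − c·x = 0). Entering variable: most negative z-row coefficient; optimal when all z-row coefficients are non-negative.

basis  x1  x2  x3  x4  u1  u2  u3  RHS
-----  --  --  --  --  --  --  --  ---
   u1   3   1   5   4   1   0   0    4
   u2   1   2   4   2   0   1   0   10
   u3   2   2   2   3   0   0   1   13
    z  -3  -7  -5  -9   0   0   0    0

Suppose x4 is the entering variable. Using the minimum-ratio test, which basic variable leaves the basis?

Column x4 entries and ratios — u1: 4/4 = 1; u2: 10/2 = 5; u3: 13/3 = 13/3.
Smallest ratio is 1 in the row of u1, so u1 leaves.

u1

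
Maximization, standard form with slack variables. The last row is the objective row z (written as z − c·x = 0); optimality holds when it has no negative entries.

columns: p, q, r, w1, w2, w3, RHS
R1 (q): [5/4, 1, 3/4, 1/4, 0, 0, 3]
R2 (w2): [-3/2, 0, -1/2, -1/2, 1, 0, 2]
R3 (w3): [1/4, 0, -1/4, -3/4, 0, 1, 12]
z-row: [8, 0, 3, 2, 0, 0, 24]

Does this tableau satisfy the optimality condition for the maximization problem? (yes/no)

Every z-row coefficient is ≥ 0, so the tableau is optimal.

yes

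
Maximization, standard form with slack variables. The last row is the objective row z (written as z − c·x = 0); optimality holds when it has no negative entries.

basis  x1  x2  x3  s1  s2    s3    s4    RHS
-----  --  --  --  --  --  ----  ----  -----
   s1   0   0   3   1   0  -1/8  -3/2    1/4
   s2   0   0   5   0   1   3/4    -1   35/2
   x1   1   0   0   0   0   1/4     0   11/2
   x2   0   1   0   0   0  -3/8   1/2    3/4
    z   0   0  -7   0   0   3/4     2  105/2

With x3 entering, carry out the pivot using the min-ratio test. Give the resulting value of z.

637/12

Ratio test on column x3 — row 1: (1/4)/3 = 1/12; row 2: (35/2)/5 = 7/2; row 3: entry 0 ≤ 0; row 4: entry 0 ≤ 0. Minimum is 1/12 at row 1 (s1 leaves); pivot element 3.
Pivot on row 1; the z-row RHS becomes 105/2 − (-7)·(1/12) = 637/12.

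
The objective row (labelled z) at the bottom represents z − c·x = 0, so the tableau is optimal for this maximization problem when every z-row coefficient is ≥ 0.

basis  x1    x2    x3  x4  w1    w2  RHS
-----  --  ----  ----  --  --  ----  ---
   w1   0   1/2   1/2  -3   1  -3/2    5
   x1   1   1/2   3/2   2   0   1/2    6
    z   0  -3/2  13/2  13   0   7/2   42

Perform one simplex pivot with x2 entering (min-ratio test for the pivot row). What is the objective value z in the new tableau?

Ratio test on column x2 — row 1: 5/(1/2) = 10; row 2: 6/(1/2) = 12. Minimum is 10 at row 1 (w1 leaves); pivot element 1/2.
Pivot on row 1; the z-row RHS becomes 42 − (-3/2)·10 = 57.

57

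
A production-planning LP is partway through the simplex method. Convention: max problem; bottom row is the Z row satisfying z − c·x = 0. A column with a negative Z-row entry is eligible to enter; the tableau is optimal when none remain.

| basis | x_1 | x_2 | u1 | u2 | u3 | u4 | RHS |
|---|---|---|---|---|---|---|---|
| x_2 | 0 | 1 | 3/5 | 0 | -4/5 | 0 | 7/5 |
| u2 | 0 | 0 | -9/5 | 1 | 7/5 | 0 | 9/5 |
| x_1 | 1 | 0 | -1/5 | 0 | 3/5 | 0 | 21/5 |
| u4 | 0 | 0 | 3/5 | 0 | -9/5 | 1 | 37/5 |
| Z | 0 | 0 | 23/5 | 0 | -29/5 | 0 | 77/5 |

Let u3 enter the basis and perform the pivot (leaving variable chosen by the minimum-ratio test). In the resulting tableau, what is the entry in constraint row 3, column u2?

Ratio test on column u3 — row 1: entry -4/5 ≤ 0; row 2: (9/5)/(7/5) = 9/7; row 3: (21/5)/(3/5) = 7; row 4: entry -9/5 ≤ 0. Minimum is 9/7 at row 2 (u2 leaves); pivot element 7/5.
Divide row 2 by 7/5; eliminate column u3 from the other rows.
Row 3 update in column u2: 0 − (3/5)·(5/7) = -3/7.

-3/7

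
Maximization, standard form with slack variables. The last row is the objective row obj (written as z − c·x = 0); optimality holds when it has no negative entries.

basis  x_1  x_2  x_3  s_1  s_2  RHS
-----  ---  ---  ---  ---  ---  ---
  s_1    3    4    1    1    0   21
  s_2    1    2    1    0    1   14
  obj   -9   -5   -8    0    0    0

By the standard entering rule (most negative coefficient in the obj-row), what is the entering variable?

Negative obj-row entries: x_1: -9, x_2: -5, x_3: -8.
The most negative is -9 in column x_1, so x_1 enters.

x_1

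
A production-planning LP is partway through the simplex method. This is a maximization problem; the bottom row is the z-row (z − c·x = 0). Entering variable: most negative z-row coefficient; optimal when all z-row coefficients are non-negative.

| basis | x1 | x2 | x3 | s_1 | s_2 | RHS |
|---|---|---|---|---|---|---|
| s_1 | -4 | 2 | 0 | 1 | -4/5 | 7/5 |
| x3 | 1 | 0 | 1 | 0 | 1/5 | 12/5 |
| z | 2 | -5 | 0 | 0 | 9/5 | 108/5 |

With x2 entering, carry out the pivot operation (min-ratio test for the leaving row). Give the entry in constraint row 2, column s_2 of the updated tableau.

Ratio test on column x2 — row 1: (7/5)/2 = 7/10; row 2: entry 0 ≤ 0. Minimum is 7/10 at row 1 (s_1 leaves); pivot element 2.
Divide row 1 by 2; eliminate column x2 from the other rows.
Row 2 update in column s_2: 1/5 − 0·(-2/5) = 1/5.

1/5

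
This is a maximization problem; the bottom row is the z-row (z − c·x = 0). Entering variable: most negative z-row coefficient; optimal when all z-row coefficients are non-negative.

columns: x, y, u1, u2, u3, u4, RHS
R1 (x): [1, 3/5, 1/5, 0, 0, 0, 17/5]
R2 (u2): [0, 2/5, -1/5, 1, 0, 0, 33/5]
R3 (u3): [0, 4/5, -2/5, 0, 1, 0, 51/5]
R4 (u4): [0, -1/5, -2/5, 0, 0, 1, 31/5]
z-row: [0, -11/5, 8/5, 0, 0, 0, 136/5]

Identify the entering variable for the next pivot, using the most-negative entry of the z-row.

y

Negative z-row entries: y: -11/5.
The most negative is -11/5 in column y, so y enters.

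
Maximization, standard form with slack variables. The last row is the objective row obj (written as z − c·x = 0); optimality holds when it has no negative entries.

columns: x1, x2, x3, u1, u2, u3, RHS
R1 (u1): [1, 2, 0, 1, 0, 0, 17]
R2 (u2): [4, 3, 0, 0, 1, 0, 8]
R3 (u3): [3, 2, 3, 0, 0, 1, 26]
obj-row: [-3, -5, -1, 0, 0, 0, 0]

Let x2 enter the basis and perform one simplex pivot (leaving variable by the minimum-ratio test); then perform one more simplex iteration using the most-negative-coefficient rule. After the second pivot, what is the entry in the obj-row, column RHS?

Ratio test on column x2 — row 1: 17/2 = 17/2; row 2: 8/3 = 8/3; row 3: 26/2 = 13. Minimum is 8/3 at row 2 (u2 leaves); pivot element 3.
Divide row 2 by 3; eliminate column x2 from the other rows.
Second iteration: most negative obj-row entry is -1 in column x3, so x3 enters.
Ratio test on column x3 — row 1: entry 0 ≤ 0; row 2: entry 0 ≤ 0; row 3: (62/3)/3 = 62/9. Minimum is 62/9 at row 3 (u3 leaves); pivot element 3.
Divide row 3 by 3; eliminate column x3 from the other rows.
After both pivots, the entry at the obj-row, column RHS is 182/9.

182/9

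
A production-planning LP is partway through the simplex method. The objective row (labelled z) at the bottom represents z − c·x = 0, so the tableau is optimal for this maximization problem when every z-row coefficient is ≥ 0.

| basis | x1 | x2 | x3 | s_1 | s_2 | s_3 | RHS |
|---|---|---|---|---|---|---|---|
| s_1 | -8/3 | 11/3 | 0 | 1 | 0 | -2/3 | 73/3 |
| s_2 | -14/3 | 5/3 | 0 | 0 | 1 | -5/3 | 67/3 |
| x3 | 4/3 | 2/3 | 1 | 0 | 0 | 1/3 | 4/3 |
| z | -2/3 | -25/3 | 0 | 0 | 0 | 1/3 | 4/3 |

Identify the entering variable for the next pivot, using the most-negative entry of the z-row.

x2

Negative z-row entries: x1: -2/3, x2: -25/3.
The most negative is -25/3 in column x2, so x2 enters.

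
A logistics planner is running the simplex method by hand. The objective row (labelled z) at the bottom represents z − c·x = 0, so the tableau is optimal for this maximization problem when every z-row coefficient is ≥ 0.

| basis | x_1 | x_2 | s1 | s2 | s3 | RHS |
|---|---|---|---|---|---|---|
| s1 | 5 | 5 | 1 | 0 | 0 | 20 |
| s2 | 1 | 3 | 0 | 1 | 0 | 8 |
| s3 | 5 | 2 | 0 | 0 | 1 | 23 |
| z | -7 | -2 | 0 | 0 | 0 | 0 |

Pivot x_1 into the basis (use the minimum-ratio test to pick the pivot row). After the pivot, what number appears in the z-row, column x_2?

5

Ratio test on column x_1 — row 1: 20/5 = 4; row 2: 8/1 = 8; row 3: 23/5 = 23/5. Minimum is 4 at row 1 (s1 leaves); pivot element 5.
Divide row 1 by 5; eliminate column x_1 from the other rows.
z-row update in column x_2: -2 − (-7)·1 = 5.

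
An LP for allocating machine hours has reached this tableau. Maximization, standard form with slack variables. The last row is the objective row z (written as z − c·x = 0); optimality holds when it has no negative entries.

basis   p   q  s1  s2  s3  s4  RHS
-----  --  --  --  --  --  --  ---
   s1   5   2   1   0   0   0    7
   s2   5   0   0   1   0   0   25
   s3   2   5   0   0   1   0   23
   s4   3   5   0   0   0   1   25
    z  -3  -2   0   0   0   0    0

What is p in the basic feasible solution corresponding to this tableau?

p is not in the basis, so in the current basic feasible solution p = 0.

0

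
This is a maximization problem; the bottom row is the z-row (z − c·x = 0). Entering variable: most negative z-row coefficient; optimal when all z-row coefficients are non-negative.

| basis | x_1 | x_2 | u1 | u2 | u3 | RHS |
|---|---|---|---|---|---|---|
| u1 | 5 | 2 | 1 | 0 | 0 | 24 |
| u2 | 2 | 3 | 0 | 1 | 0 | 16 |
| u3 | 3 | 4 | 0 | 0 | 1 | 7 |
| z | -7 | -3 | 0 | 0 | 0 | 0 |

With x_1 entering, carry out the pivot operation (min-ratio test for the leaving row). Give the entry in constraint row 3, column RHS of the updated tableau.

7/3

Ratio test on column x_1 — row 1: 24/5 = 24/5; row 2: 16/2 = 8; row 3: 7/3 = 7/3. Minimum is 7/3 at row 3 (u3 leaves); pivot element 3.
Divide row 3 by 3; eliminate column x_1 from the other rows.
In the new row 3, the RHS entry is the old entry divided by the pivot: 7/3 = 7/3.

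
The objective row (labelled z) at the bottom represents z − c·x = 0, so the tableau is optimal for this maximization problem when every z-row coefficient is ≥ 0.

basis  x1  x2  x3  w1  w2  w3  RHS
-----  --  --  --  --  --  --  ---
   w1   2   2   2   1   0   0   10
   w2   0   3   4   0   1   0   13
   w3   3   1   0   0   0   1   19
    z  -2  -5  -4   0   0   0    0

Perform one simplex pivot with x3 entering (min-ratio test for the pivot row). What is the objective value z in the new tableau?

Ratio test on column x3 — row 1: 10/2 = 5; row 2: 13/4 = 13/4; row 3: entry 0 ≤ 0. Minimum is 13/4 at row 2 (w2 leaves); pivot element 4.
Pivot on row 2; the z-row RHS becomes 0 − (-4)·(13/4) = 13.

13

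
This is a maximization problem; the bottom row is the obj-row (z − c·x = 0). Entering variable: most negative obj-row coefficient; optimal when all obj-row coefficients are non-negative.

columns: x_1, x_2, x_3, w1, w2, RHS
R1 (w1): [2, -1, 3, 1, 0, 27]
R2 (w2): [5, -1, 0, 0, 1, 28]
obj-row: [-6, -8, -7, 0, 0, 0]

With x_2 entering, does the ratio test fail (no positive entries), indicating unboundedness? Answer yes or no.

yes

Every constraint-row entry in column x_2 is ≤ 0, so increasing x_2 is unbounded.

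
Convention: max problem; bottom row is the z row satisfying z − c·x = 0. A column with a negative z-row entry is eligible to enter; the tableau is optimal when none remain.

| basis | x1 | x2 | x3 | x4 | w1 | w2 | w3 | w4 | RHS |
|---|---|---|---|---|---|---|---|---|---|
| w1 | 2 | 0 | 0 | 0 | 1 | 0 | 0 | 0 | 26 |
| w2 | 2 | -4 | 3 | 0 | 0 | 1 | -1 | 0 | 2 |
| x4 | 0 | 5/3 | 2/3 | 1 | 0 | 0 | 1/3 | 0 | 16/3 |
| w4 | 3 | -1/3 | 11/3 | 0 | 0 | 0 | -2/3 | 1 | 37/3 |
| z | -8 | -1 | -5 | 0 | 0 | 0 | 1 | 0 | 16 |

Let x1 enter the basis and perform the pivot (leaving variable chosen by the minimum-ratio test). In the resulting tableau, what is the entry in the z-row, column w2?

4

Ratio test on column x1 — row 1: 26/2 = 13; row 2: 2/2 = 1; row 3: entry 0 ≤ 0; row 4: (37/3)/3 = 37/9. Minimum is 1 at row 2 (w2 leaves); pivot element 2.
Divide row 2 by 2; eliminate column x1 from the other rows.
z-row update in column w2: 0 − (-8)·(1/2) = 4.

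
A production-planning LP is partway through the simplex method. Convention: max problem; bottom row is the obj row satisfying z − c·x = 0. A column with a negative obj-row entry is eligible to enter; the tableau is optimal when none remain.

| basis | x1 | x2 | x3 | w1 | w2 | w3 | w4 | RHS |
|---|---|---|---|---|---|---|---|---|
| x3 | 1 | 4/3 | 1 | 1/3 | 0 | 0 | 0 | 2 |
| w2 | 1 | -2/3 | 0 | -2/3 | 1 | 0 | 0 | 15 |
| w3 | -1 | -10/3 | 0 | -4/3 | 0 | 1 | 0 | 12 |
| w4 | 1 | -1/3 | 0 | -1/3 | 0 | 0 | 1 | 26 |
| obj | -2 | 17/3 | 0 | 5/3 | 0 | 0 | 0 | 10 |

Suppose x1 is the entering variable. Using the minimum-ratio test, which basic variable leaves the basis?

Column x1 entries and ratios — x3: 2/1 = 2; w2: 15/1 = 15; w3: -1 ≤ 0, skip; w4: 26/1 = 26.
Smallest ratio is 2 in the row of x3, so x3 leaves.

x3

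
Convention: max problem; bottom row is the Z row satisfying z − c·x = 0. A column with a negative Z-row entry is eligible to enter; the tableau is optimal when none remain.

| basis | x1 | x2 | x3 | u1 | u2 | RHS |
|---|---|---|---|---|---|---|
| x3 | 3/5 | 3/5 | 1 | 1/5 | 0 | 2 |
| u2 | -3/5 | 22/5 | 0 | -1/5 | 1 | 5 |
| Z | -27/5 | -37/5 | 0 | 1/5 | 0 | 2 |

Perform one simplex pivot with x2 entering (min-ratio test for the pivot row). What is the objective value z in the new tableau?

Ratio test on column x2 — row 1: 2/(3/5) = 10/3; row 2: 5/(22/5) = 25/22. Minimum is 25/22 at row 2 (u2 leaves); pivot element 22/5.
Pivot on row 2; the Z-row RHS becomes 2 − (-37/5)·(25/22) = 229/22.

229/22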